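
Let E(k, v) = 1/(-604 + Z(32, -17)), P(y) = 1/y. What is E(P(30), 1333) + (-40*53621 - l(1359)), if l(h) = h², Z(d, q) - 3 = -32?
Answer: -2526759394/633 ≈ -3.9917e+6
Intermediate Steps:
Z(d, q) = -29 (Z(d, q) = 3 - 32 = -29)
E(k, v) = -1/633 (E(k, v) = 1/(-604 - 29) = 1/(-633) = -1/633)
E(P(30), 1333) + (-40*53621 - l(1359)) = -1/633 + (-40*53621 - 1*1359²) = -1/633 + (-2144840 - 1*1846881) = -1/633 + (-2144840 - 1846881) = -1/633 - 3991721 = -2526759394/633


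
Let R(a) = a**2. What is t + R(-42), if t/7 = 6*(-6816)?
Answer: -284508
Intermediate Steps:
t = -286272 (t = 7*(6*(-6816)) = 7*(-40896) = -286272)
t + R(-42) = -286272 + (-42)**2 = -286272 + 1764 = -284508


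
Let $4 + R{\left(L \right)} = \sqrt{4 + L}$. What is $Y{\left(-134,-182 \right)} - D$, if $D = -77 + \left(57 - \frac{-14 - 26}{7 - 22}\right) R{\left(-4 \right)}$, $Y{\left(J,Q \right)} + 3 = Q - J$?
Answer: $\frac{730}{3} \approx 243.33$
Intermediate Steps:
$Y{\left(J,Q \right)} = -3 + Q - J$ ($Y{\left(J,Q \right)} = -3 - \left(J - Q\right) = -3 + Q - J$)
$R{\left(L \right)} = -4 + \sqrt{4 + L}$
$D = - \frac{883}{3}$ ($D = -77 + \left(57 - \frac{-14 - 26}{7 - 22}\right) \left(-4 + \sqrt{4 - 4}\right) = -77 + \left(57 - - \frac{40}{-15}\right) \left(-4 + \sqrt{0}\right) = -77 + \left(57 - \left(-40\right) \left(- \frac{1}{15}\right)\right) \left(-4 + 0\right) = -77 + \left(57 - \frac{8}{3}\right) \left(-4\right) = -77 + \frac{163}{3} \left(-4\right) = -77 - \frac{652}{3} = - \frac{883}{3} \approx -294.33$)
$Y{\left(-134,-182 \right)} - D = \left(-3 - 182 - -134\right) - - \frac{883}{3} = \left(-3 - 182 + 134\right) + \frac{883}{3} = -51 + \frac{883}{3} = \frac{730}{3}$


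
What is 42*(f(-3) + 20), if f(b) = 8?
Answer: 1176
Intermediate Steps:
42*(f(-3) + 20) = 42*(8 + 20) = 42*28 = 1176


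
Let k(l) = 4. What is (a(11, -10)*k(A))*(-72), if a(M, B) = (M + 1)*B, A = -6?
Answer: 34560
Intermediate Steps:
a(M, B) = B*(1 + M) (a(M, B) = (1 + M)*B = B*(1 + M))
(a(11, -10)*k(A))*(-72) = (-10*(1 + 11)*4)*(-72) = (-10*12*4)*(-72) = -120*4*(-72) = -480*(-72) = 34560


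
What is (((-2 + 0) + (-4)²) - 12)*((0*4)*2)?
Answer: 0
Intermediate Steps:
(((-2 + 0) + (-4)²) - 12)*((0*4)*2) = ((-2 + 16) - 12)*(0*2) = (14 - 12)*0 = 2*0 = 0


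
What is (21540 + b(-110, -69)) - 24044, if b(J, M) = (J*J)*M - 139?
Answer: -837543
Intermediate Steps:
b(J, M) = -139 + M*J**2 (b(J, M) = J**2*M - 139 = M*J**2 - 139 = -139 + M*J**2)
(21540 + b(-110, -69)) - 24044 = (21540 + (-139 - 69*(-110)**2)) - 24044 = (21540 + (-139 - 69*12100)) - 24044 = (21540 + (-139 - 834900)) - 24044 = (21540 - 835039) - 24044 = -813499 - 24044 = -837543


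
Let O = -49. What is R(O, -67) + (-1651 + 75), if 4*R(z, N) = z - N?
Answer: -3143/2 ≈ -1571.5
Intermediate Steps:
R(z, N) = -N/4 + z/4 (R(z, N) = (z - N)/4 = -N/4 + z/4)
R(O, -67) + (-1651 + 75) = (-¼*(-67) + (¼)*(-49)) + (-1651 + 75) = (67/4 - 49/4) - 1576 = 9/2 - 1576 = -3143/2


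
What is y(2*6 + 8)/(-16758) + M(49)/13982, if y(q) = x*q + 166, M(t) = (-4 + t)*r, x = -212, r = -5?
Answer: 1266479/5578818 ≈ 0.22702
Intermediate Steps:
M(t) = 20 - 5*t (M(t) = (-4 + t)*(-5) = 20 - 5*t)
y(q) = 166 - 212*q (y(q) = -212*q + 166 = 166 - 212*q)
y(2*6 + 8)/(-16758) + M(49)/13982 = (166 - 212*(2*6 + 8))/(-16758) + (20 - 5*49)/13982 = (166 - 212*(12 + 8))*(-1/16758) + (20 - 245)*(1/13982) = (166 - 212*20)*(-1/16758) - 225*1/13982 = (166 - 4240)*(-1/16758) - 225/13982 = -4074*(-1/16758) - 225/13982 = 97/399 - 225/13982 = 1266479/5578818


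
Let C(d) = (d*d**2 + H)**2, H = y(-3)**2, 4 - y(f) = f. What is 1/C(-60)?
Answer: 1/46634834401 ≈ 2.1443e-11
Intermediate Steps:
y(f) = 4 - f
H = 49 (H = (4 - 1*(-3))**2 = (4 + 3)**2 = 7**2 = 49)
C(d) = (49 + d**3)**2 (C(d) = (d*d**2 + 49)**2 = (d**3 + 49)**2 = (49 + d**3)**2)
1/C(-60) = 1/((49 + (-60)**3)**2) = 1/((49 - 216000)**2) = 1/((-215951)**2) = 1/46634834401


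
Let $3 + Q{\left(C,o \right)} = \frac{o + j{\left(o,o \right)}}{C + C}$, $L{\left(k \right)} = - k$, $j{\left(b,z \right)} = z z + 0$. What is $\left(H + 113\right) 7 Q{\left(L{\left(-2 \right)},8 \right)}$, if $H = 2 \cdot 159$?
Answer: $45255$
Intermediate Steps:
$j{\left(b,z \right)} = z^{2}$ ($j{\left(b,z \right)} = z^{2} + 0 = z^{2}$)
$H = 318$
$Q{\left(C,o \right)} = -3 + \frac{o + o^{2}}{2 C}$ ($Q{\left(C,o \right)} = -3 + \frac{o + o^{2}}{C + C} = -3 + \frac{o + o^{2}}{2 C}$)
$\left(H + 113\right) 7 Q{\left(L{\left(-2 \right)},8 \right)} = \left(318 + 113\right) 7 \frac{8 + 8^{2} - 6 \left(\left(-1\right) \left(-2\right)\right)}{2 \left(\left(-1\right) \left(-2\right)\right)} = 431 \cdot 7 \frac{8 + 64 - 12}{2 \cdot 2} = 431 \cdot 7 \cdot \frac{1}{2} \cdot \frac{1}{2} \left(8 + 64 - 12\right) = 431 \cdot 7 \cdot \frac{1}{2} \cdot \frac{1}{2} \cdot 60 = 431 \cdot 7 \cdot 15 = 431 \cdot 105 = 45255$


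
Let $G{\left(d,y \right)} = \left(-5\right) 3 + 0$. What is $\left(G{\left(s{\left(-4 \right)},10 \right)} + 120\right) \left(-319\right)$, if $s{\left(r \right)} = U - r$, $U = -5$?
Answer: $-33495$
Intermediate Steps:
$s{\left(r \right)} = -5 - r$
$G{\left(d,y \right)} = -15$ ($G{\left(d,y \right)} = -15 + 0 = -15$)
$\left(G{\left(s{\left(-4 \right)},10 \right)} + 120\right) \left(-319\right) = \left(-15 + 120\right) \left(-319\right) = 105 \left(-319\right) = -33495$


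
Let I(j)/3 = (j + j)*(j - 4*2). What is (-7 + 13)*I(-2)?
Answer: 720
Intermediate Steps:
I(j) = 6*j*(-8 + j) (I(j) = 3*((j + j)*(j - 4*2)) = 3*((2*j)*(j - 8)) = 3*((2*j)*(-8 + j)) = 3*(2*j*(-8 + j)) = 6*j*(-8 + j))
(-7 + 13)*I(-2) = (-7 + 13)*(6*(-2)*(-8 - 2)) = 6*(6*(-2)*(-10)) = 6*120 = 720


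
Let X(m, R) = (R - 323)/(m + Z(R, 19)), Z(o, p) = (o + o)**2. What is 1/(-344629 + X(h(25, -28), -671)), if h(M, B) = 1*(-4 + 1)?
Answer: -1800961/620663389463 ≈ -2.9017e-6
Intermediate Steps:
Z(o, p) = 4*o**2 (Z(o, p) = (2*o)**2 = 4*o**2)
h(M, B) = -3 (h(M, B) = 1*(-3) = -3)
X(m, R) = (-323 + R)/(m + 4*R**2) (X(m, R) = (R - 323)/(m + 4*R**2) = (-323 + R)/(m + 4*R**2))
1/(-344629 + X(h(25, -28), -671)) = 1/(-344629 + (-323 - 671)/(-3 + 4*(-671)**2)) = 1/(-344629 - 994/(-3 + 4*450241)) = 1/(-344629 - 994/(-3 + 1800964)) = 1/(-344629 - 994/1800961) = 1/(-620663389463/1800961) = -1800961/620663389463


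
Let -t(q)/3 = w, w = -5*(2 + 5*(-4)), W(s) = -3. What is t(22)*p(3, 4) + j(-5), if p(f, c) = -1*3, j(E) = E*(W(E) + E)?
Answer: 850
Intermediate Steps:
w = 90 (w = -5*(2 - 20) = -5*(-18) = 90)
j(E) = E*(-3 + E)
t(q) = -270 (t(q) = -3*90 = -270)
p(f, c) = -3
t(22)*p(3, 4) + j(-5) = -270*(-3) - 5*(-3 - 5) = 810 - 5*(-8) = 810 + 40 = 850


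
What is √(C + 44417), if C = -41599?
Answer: √2818 ≈ 53.085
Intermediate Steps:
√(C + 44417) = √(-41599 + 44417) = √2818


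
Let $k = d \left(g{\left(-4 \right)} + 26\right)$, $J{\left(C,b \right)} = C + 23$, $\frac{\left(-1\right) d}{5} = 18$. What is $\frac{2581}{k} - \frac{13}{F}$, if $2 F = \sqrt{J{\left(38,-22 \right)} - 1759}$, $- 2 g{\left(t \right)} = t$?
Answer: $- \frac{2581}{2520} + \frac{13 i \sqrt{1698}}{849} \approx -1.0242 + 0.63096 i$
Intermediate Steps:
$g{\left(t \right)} = - \frac{t}{2}$
$d = -90$ ($d = \left(-5\right) 18 = -90$)
$J{\left(C,b \right)} = 23 + C$
$k = -2520$ ($k = - 90 \left(\left(- \frac{1}{2}\right) \left(-4\right) + 26\right) = - 90 \left(2 + 26\right) = \left(-90\right) 28 = -2520$)
$F = \frac{i \sqrt{1698}}{2}$ ($F = \frac{\sqrt{\left(23 + 38\right) - 1759}}{2} = \frac{\sqrt{61 - 1759}}{2} = \frac{\sqrt{-1698}}{2} = \frac{i \sqrt{1698}}{2} \approx 20.603 i$)
$\frac{2581}{k} - \frac{13}{F} = \frac{2581}{-2520} - \frac{13}{\frac{1}{2} i \sqrt{1698}} = 2581 \left(- \frac{1}{2520}\right) - 13 \left(- \frac{i \sqrt{1698}}{849}\right) = - \frac{2581}{2520} + \frac{13 i \sqrt{1698}}{849}$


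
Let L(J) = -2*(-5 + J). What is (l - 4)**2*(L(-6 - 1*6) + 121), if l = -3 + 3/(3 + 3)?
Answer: 26195/4 ≈ 6548.8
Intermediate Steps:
l = -5/2 (l = -3 + 3/6 = -3 + (1/6)*3 = -3 + 1/2 = -5/2 ≈ -2.5000)
L(J) = 10 - 2*J
(l - 4)**2*(L(-6 - 1*6) + 121) = (-5/2 - 4)**2*((10 - 2*(-6 - 1*6)) + 121) = (-13/2)**2*((10 - 2*(-6 - 6)) + 121) = 169*((10 - 2*(-12)) + 121)/4 = 169*((10 + 24) + 121)/4 = 169*(34 + 121)/4 = (169/4)*155 = 26195/4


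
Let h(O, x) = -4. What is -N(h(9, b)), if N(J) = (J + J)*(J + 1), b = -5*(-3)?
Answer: -24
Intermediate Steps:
b = 15
N(J) = 2*J*(1 + J) (N(J) = (2*J)*(1 + J) = 2*J*(1 + J))
-N(h(9, b)) = -2*(-4)*(1 - 4) = -2*(-4)*(-3) = -1*24 = -24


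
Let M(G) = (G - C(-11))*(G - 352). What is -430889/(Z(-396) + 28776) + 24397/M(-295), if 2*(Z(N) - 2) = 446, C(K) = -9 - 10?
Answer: -25412391037/1726255524 ≈ -14.721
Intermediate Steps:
C(K) = -19
Z(N) = 225 (Z(N) = 2 + (1/2)*446 = 2 + 223 = 225)
M(G) = (-352 + G)*(19 + G) (M(G) = (G - 1*(-19))*(G - 352) = (G + 19)*(-352 + G) = (19 + G)*(-352 + G) = (-352 + G)*(19 + G))
-430889/(Z(-396) + 28776) + 24397/M(-295) = -430889/(225 + 28776) + 24397/(-6688 + (-295)**2 - 333*(-295)) = -430889/29001 + 24397/(-6688 + 87025 + 98235) = -430889*1/29001 + 24397/178572 = -430889/29001 + 24397*(1/178572) = -430889/29001 + 24397/178572 = -25412391037/1726255524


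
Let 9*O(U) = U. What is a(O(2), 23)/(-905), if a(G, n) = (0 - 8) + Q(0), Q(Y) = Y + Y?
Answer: 8/905 ≈ 0.0088398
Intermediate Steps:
O(U) = U/9
Q(Y) = 2*Y
a(G, n) = -8 (a(G, n) = (0 - 8) + 2*0 = -8 + 0 = -8)
a(O(2), 23)/(-905) = -8/(-905) = -8*(-1/905) = 8/905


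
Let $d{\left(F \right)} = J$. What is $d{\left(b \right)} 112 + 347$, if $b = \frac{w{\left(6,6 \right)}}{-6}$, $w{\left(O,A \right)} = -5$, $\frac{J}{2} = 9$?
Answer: $2363$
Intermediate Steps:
$J = 18$ ($J = 2 \cdot 9 = 18$)
$b = \frac{5}{6}$ ($b = - \frac{5}{-6} = \left(-5\right) \left(- \frac{1}{6}\right) = \frac{5}{6} \approx 0.83333$)
$d{\left(F \right)} = 18$
$d{\left(b \right)} 112 + 347 = 18 \cdot 112 + 347 = 2016 + 347 = 2363$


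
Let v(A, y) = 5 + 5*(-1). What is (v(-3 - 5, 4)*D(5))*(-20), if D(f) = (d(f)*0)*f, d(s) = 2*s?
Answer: 0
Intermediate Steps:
D(f) = 0 (D(f) = ((2*f)*0)*f = 0*f = 0)
v(A, y) = 0 (v(A, y) = 5 - 5 = 0)
(v(-3 - 5, 4)*D(5))*(-20) = (0*0)*(-20) = 0*(-20) = 0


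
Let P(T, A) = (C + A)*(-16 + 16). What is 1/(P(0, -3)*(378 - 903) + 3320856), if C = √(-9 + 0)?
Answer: 1/3320856 ≈ 3.0113e-7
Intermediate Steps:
C = 3*I (C = √(-9) = 3*I ≈ 3.0*I)
P(T, A) = 0 (P(T, A) = (3*I + A)*(-16 + 16) = (A + 3*I)*0 = 0)
1/(P(0, -3)*(378 - 903) + 3320856) = 1/(0*(378 - 903) + 3320856) = 1/(0*(-525) + 3320856) = 1/(0 + 3320856) = 1/3320856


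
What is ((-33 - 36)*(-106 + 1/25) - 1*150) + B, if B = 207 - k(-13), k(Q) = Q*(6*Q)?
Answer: 158856/25 ≈ 6354.2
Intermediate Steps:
k(Q) = 6*Q**2
B = -807 (B = 207 - 6*(-13)**2 = 207 - 6*169 = 207 - 1*1014 = 207 - 1014 = -807)
((-33 - 36)*(-106 + 1/25) - 1*150) + B = ((-33 - 36)*(-106 + 1/25) - 1*150) - 807 = (-69*(-106 + 1/25) - 150) - 807 = (-69*(-2649/25) - 150) - 807 = (182781/25 - 150) - 807 = 179031/25 - 807 = 158856/25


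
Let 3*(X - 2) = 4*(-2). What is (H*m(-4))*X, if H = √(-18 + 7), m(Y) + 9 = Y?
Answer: 26*I*√11/3 ≈ 28.744*I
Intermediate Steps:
m(Y) = -9 + Y
H = I*√11 (H = √(-11) = I*√11 ≈ 3.3166*I)
X = -⅔ (X = 2 + (4*(-2))/3 = 2 + (⅓)*(-8) = 2 - 8/3 = -⅔ ≈ -0.66667)
(H*m(-4))*X = ((I*√11)*(-9 - 4))*(-⅔) = ((I*√11)*(-13))*(-⅔) = -13*I*√11*(-⅔) = 26*I*√11/3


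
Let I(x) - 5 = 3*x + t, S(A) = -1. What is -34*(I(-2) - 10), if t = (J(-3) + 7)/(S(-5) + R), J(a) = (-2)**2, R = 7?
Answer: 935/3 ≈ 311.67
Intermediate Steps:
J(a) = 4
t = 11/6 (t = (4 + 7)/(-1 + 7) = 11/6 ≈ 1.8333)
I(x) = 41/6 + 3*x (I(x) = 5 + (3*x + 11/6) = 5 + (11/6 + 3*x) = 41/6 + 3*x)
-34*(I(-2) - 10) = -34*((41/6 + 3*(-2)) - 10) = -34*((41/6 - 6) - 10) = -34*(5/6 - 10) = -34*(-55/6) = 935/3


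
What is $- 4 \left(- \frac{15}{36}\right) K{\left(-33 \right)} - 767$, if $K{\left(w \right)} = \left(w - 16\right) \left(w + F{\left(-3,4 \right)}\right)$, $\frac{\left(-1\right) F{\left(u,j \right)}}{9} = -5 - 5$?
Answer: $-5422$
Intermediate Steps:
$F{\left(u,j \right)} = 90$ ($F{\left(u,j \right)} = - 9 \left(-5 - 5\right) = \left(-9\right) \left(-10\right) = 90$)
$K{\left(w \right)} = \left(-16 + w\right) \left(90 + w\right)$ ($K{\left(w \right)} = \left(w - 16\right) \left(w + 90\right) = \left(-16 + w\right) \left(90 + w\right)$)
$- 4 \left(- \frac{15}{36}\right) K{\left(-33 \right)} - 767 = - 4 \left(- \frac{15}{36}\right) \left(-1440 + \left(-33\right)^{2} + 74 \left(-33\right)\right) - 767 = - 4 \left(\left(-15\right) \frac{1}{36}\right) \left(-1440 + 1089 - 2442\right) - 767 = \left(-4\right) \left(- \frac{5}{12}\right) \left(-2793\right) - 767 = \frac{5}{3} \left(-2793\right) - 767 = -4655 - 767 = -5422$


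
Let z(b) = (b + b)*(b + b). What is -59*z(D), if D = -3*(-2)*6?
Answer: -305856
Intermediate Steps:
D = 36 (D = 6*6 = 36)
z(b) = 4*b² (z(b) = (2*b)*(2*b) = 4*b²)
-59*z(D) = -236*36² = -236*1296 = -59*5184 = -305856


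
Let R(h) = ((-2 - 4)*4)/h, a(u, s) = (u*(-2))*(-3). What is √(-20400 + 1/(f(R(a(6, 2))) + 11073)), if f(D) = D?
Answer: I*√22508729315949/33217 ≈ 142.83*I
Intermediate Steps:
a(u, s) = 6*u (a(u, s) = -2*u*(-3) = 6*u)
R(h) = -24/h (R(h) = (-6*4)/h = -24/h)
√(-20400 + 1/(f(R(a(6, 2))) + 11073)) = √(-20400 + 1/(-24/(6*6) + 11073)) = √(-20400 + 1/(-24/36 + 11073)) = √(-20400 + 1/(-24*1/36 + 11073)) = √(-20400 + 1/(-⅔ + 11073)) = √(-20400 + 1/(33217/3)) = √(-20400 + 3/33217) = √(-677626797/33217) = I*√22508729315949/33217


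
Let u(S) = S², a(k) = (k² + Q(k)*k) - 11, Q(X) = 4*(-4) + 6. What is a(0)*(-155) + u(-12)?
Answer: 1849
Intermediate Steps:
Q(X) = -10 (Q(X) = -16 + 6 = -10)
a(k) = -11 + k² - 10*k (a(k) = (k² - 10*k) - 11 = -11 + k² - 10*k)
a(0)*(-155) + u(-12) = (-11 + 0² - 10*0)*(-155) + (-12)² = (-11 + 0 + 0)*(-155) + 144 = -11*(-155) + 144 = 1705 + 144 = 1849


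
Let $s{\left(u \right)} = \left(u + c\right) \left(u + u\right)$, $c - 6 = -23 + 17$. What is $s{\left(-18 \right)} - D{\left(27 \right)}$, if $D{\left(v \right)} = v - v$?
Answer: $648$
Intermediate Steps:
$D{\left(v \right)} = 0$
$c = 0$ ($c = 6 + \left(-23 + 17\right) = 6 - 6 = 0$)
$s{\left(u \right)} = 2 u^{2}$ ($s{\left(u \right)} = \left(u + 0\right) \left(u + u\right) = u 2 u = 2 u^{2}$)
$s{\left(-18 \right)} - D{\left(27 \right)} = 2 \left(-18\right)^{2} - 0 = 2 \cdot 324 + 0 = 648 + 0 = 648$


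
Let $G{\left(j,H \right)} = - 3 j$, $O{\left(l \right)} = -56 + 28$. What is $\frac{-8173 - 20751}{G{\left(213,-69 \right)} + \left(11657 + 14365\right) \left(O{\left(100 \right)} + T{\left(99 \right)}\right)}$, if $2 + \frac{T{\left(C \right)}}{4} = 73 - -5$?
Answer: $- \frac{4132}{1025919} \approx -0.0040276$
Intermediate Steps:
$O{\left(l \right)} = -28$
$T{\left(C \right)} = 304$ ($T{\left(C \right)} = -8 + 4 \left(73 - -5\right) = -8 + 4 \left(73 + 5\right) = -8 + 4 \cdot 78 = -8 + 312 = 304$)
$\frac{-8173 - 20751}{G{\left(213,-69 \right)} + \left(11657 + 14365\right) \left(O{\left(100 \right)} + T{\left(99 \right)}\right)} = \frac{-8173 - 20751}{\left(-3\right) 213 + \left(11657 + 14365\right) \left(-28 + 304\right)} = - \frac{28924}{-639 + 26022 \cdot 276} = - \frac{28924}{-639 + 7182072} = - \frac{28924}{7181433} = \left(-28924\right) \frac{1}{7181433} = - \frac{4132}{1025919}$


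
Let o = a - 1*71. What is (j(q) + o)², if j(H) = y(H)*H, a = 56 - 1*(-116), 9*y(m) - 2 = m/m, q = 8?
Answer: 96721/9 ≈ 10747.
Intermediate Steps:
y(m) = ⅓ (y(m) = 2/9 + (m/m)/9 = 2/9 + (⅑)*1 = 2/9 + ⅑ = ⅓)
a = 172 (a = 56 + 116 = 172)
o = 101 (o = 172 - 1*71 = 172 - 71 = 101)
j(H) = H/3
(j(q) + o)² = ((⅓)*8 + 101)² = (8/3 + 101)² = (311/3)² = 96721/9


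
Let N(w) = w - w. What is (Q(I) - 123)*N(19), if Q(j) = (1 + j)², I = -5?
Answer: 0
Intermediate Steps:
N(w) = 0
(Q(I) - 123)*N(19) = ((1 - 5)² - 123)*0 = ((-4)² - 123)*0 = (16 - 123)*0 = -107*0 = 0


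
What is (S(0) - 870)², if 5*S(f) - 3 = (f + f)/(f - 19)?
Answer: 18896409/25 ≈ 7.5586e+5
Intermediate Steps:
S(f) = ⅗ + 2*f/(5*(-19 + f)) (S(f) = ⅗ + ((f + f)/(f - 19))/5 = ⅗ + ((2*f)/(-19 + f))/5 = ⅗ + (2*f/(-19 + f))/5 = ⅗ + 2*f/(5*(-19 + f)))
(S(0) - 870)² = ((-57/5 + 0)/(-19 + 0) - 870)² = (-57/5/(-19) - 870)² = (-1/19*(-57/5) - 870)² = (⅗ - 870)² = (-4347/5)² = 18896409/25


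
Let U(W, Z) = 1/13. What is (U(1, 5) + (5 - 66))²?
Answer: 627264/169 ≈ 3711.6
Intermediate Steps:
U(W, Z) = 1/13
(U(1, 5) + (5 - 66))² = (1/13 + (5 - 66))² = (1/13 - 61)² = (-792/13)² = 627264/169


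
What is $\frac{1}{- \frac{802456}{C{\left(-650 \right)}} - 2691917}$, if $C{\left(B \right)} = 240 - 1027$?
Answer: $- \frac{787}{2117736223} \approx -3.7162 \cdot 10^{-7}$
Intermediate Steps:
$C{\left(B \right)} = -787$
$\frac{1}{- \frac{802456}{C{\left(-650 \right)}} - 2691917} = \frac{1}{- \frac{802456}{-787} - 2691917} = \frac{1}{\left(-802456\right) \left(- \frac{1}{787}\right) - 2691917} = \frac{1}{\frac{802456}{787} - 2691917} = \frac{1}{- \frac{2117736223}{787}} = - \frac{787}{2117736223}$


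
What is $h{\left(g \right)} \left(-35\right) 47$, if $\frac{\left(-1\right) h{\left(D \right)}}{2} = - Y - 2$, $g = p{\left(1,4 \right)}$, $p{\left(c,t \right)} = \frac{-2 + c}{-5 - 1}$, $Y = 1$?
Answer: $-9870$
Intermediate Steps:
$p{\left(c,t \right)} = \frac{1}{3} - \frac{c}{6}$ ($p{\left(c,t \right)} = \frac{-2 + c}{-6} = \left(-2 + c\right) \left(- \frac{1}{6}\right) = \frac{1}{3} - \frac{c}{6}$)
$g = \frac{1}{6}$ ($g = \frac{1}{3} - \frac{1}{6} = \frac{1}{6} \approx 0.16667$)
$h{\left(D \right)} = 6$ ($h{\left(D \right)} = - 2 \left(\left(-1\right) 1 - 2\right) = - 2 \left(-1 - 2\right) = \left(-2\right) \left(-3\right) = 6$)
$h{\left(g \right)} \left(-35\right) 47 = 6 \left(-35\right) 47 = \left(-210\right) 47 = -9870$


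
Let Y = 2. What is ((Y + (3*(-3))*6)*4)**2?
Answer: 43264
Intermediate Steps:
((Y + (3*(-3))*6)*4)**2 = ((2 + (3*(-3))*6)*4)**2 = ((2 - 9*6)*4)**2 = ((2 - 54)*4)**2 = (-52*4)**2 = (-208)**2 = 43264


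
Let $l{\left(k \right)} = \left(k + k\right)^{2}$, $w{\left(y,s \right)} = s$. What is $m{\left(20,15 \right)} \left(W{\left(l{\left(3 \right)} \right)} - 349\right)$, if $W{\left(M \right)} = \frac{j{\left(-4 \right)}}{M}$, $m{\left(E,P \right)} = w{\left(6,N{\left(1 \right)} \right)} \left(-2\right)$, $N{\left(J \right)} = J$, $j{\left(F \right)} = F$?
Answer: $\frac{6284}{9} \approx 698.22$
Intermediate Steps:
$l{\left(k \right)} = 4 k^{2}$ ($l{\left(k \right)} = \left(2 k\right)^{2} = 4 k^{2}$)
$m{\left(E,P \right)} = -2$ ($m{\left(E,P \right)} = 1 \left(-2\right) = -2$)
$W{\left(M \right)} = - \frac{4}{M}$
$m{\left(20,15 \right)} \left(W{\left(l{\left(3 \right)} \right)} - 349\right) = - 2 \left(- \frac{4}{4 \cdot 3^{2}} - 349\right) = - 2 \left(- \frac{4}{4 \cdot 9} - 349\right) = - 2 \left(- \frac{4}{36} - 349\right) = - 2 \left(\left(-4\right) \frac{1}{36} - 349\right) = - 2 \left(- \frac{1}{9} - 349\right) = \left(-2\right) \left(- \frac{3142}{9}\right) = \frac{6284}{9}$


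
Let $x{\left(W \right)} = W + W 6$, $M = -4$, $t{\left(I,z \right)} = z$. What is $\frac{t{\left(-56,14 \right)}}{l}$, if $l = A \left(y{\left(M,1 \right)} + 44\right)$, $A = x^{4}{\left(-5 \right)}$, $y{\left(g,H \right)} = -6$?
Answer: $\frac{1}{4073125} \approx 2.4551 \cdot 10^{-7}$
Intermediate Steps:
$x{\left(W \right)} = 7 W$ ($x{\left(W \right)} = W + 6 W = 7 W$)
$A = 1500625$ ($A = \left(7 \left(-5\right)\right)^{4} = \left(-35\right)^{4} = 1500625$)
$l = 57023750$ ($l = 1500625 \left(-6 + 44\right) = 1500625 \cdot 38 = 57023750$)
$\frac{t{\left(-56,14 \right)}}{l} = \frac{14}{57023750} = 14 \cdot \frac{1}{57023750} = \frac{1}{4073125}$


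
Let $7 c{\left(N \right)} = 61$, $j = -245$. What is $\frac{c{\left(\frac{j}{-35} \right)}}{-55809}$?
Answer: $- \frac{61}{390663} \approx -0.00015614$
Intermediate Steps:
$c{\left(N \right)} = \frac{61}{7}$ ($c{\left(N \right)} = \frac{1}{7} \cdot 61 = \frac{61}{7}$)
$\frac{c{\left(\frac{j}{-35} \right)}}{-55809} = \frac{61}{7 \left(-55809\right)} = \frac{61}{7} \left(- \frac{1}{55809}\right) = - \frac{61}{390663}$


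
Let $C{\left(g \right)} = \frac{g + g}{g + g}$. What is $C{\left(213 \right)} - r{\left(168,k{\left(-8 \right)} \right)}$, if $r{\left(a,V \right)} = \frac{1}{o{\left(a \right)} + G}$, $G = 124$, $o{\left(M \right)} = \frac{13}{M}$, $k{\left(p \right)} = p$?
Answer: $\frac{20677}{20845} \approx 0.99194$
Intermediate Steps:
$r{\left(a,V \right)} = \frac{1}{124 + \frac{13}{a}}$ ($r{\left(a,V \right)} = \frac{1}{\frac{13}{a} + 124} = \frac{1}{124 + \frac{13}{a}}$)
$C{\left(g \right)} = 1$ ($C{\left(g \right)} = \frac{2 g}{2 g} = 2 g \frac{1}{2 g} = 1$)
$C{\left(213 \right)} - r{\left(168,k{\left(-8 \right)} \right)} = 1 - \frac{168}{13 + 124 \cdot 168} = 1 - \frac{168}{13 + 20832} = 1 - \frac{168}{20845} = \frac{20677}{20845}$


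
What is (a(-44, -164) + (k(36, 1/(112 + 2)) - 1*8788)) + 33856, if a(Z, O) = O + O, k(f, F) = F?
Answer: 2820361/114 ≈ 24740.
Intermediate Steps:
a(Z, O) = 2*O
(a(-44, -164) + (k(36, 1/(112 + 2)) - 1*8788)) + 33856 = (2*(-164) + (1/(112 + 2) - 1*8788)) + 33856 = (-328 + (1/114 - 8788)) + 33856 = (-328 - 1001831/114) + 33856 = -1039223/114 + 33856 = 2820361/114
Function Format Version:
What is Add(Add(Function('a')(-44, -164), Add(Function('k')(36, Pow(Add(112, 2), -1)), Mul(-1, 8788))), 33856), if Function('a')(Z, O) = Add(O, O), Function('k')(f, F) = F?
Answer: Rational(2820361, 114) ≈ 24740.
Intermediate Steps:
Function('a')(Z, O) = Mul(2, O)
Add(Add(Function('a')(-44, -164), Add(Function('k')(36, Pow(Add(112, 2), -1)), Mul(-1, 8788))), 33856) = Add(Add(Mul(2, -164), Add(Pow(Add(112, 2), -1), Mul(-1, 8788))), 33856) = Add(Add(-328, Add(Pow(114, -1), -8788)), 33856) = Add(Add(-328, Add(Rational(1, 114), -8788)), 33856) = Add(Add(-328, Rational(-1001831, 114)), 33856) = Add(Rational(-1039223, 114), 33856) = Rational(2820361, 114)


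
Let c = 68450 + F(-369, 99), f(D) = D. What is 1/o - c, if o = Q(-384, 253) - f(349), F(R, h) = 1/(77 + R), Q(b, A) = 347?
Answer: -19987545/292 ≈ -68451.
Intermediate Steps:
o = -2 (o = 347 - 1*349 = 347 - 349 = -2)
c = 19987399/292 (c = 68450 + 1/(77 - 369) = 68450 + 1/(-292) = 68450 - 1/292 = 19987399/292 ≈ 68450.)
1/o - c = 1/(-2) - 1*19987399/292 = -1/2 - 19987399/292 = -19987545/292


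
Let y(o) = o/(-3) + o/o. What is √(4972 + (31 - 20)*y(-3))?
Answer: √4994 ≈ 70.668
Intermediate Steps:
y(o) = 1 - o/3 (y(o) = o*(-⅓) + 1 = -o/3 + 1 = 1 - o/3)
√(4972 + (31 - 20)*y(-3)) = √(4972 + (31 - 20)*(1 - ⅓*(-3))) = √(4972 + 11*(1 + 1)) = √(4972 + 11*2) = √(4972 + 22) = √4994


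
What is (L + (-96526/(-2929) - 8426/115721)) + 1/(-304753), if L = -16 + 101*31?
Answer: 325160697612053022/103295056883177 ≈ 3147.9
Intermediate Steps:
L = 3115 (L = -16 + 3131 = 3115)
(L + (-96526/(-2929) - 8426/115721)) + 1/(-304753) = (3115 + (-96526/(-2929) - 8426/115721)) + 1/(-304753) = (3115 + (-96526*(-1/2929) - 8426*1/115721)) - 1/304753 = (3115 + (96526/2929 - 8426/115721)) - 1/304753 = (3115 + 11145405492/338946809) - 1/304753 = 1066964715527/338946809 - 1/304753 = 325160697612053022/103295056883177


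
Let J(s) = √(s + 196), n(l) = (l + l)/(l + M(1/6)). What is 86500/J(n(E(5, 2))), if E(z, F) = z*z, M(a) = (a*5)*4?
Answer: 43250*√34/41 ≈ 6150.9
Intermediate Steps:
M(a) = 20*a (M(a) = (5*a)*4 = 20*a)
E(z, F) = z²
n(l) = 2*l/(10/3 + l) (n(l) = (l + l)/(l + 20/6) = (2*l)/(l + 20*(⅙)) = (2*l)/(l + 10/3) = (2*l)/(10/3 + l) = 2*l/(10/3 + l))
J(s) = √(196 + s)
86500/J(n(E(5, 2))) = 86500/(√(196 + 6*5²/(10 + 3*5²))) = 86500/(√(196 + 6*25/(10 + 3*25))) = 86500/(√(196 + 6*25/(10 + 75))) = 86500/(√(196 + 6*25/85)) = 86500/(√(196 + 6*25*(1/85))) = 86500/(√(196 + 30/17)) = 86500/(√(3362/17)) = 86500/((41*√34/17)) = 86500*(√34/82) = 43250*√34/41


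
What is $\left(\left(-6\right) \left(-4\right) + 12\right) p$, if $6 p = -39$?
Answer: $-234$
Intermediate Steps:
$p = - \frac{13}{2}$ ($p = \frac{1}{6} \left(-39\right) = - \frac{13}{2} \approx -6.5$)
$\left(\left(-6\right) \left(-4\right) + 12\right) p = \left(\left(-6\right) \left(-4\right) + 12\right) \left(- \frac{13}{2}\right) = \left(24 + 12\right) \left(- \frac{13}{2}\right) = 36 \left(- \frac{13}{2}\right) = -234$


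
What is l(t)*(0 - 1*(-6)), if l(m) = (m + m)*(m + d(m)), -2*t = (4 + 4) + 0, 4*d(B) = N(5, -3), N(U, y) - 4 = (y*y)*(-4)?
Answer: 576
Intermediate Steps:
N(U, y) = 4 - 4*y**2 (N(U, y) = 4 + (y*y)*(-4) = 4 + y**2*(-4) = 4 - 4*y**2)
d(B) = -8 (d(B) = (4 - 4*(-3)**2)/4 = (4 - 4*9)/4 = (4 - 36)/4 = (1/4)*(-32) = -8)
t = -4 (t = -((4 + 4) + 0)/2 = -(8 + 0)/2 = -1/2*8 = -4)
l(m) = 2*m*(-8 + m) (l(m) = (m + m)*(m - 8) = (2*m)*(-8 + m) = 2*m*(-8 + m))
l(t)*(0 - 1*(-6)) = (2*(-4)*(-8 - 4))*(0 - 1*(-6)) = (2*(-4)*(-12))*(0 + 6) = 96*6 = 576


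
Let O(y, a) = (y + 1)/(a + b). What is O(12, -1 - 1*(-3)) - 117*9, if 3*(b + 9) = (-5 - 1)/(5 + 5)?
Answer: -37973/36 ≈ -1054.8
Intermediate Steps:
b = -46/5 (b = -9 + ((-5 - 1)/(5 + 5))/3 = -9 + (-6/10)/3 = -9 + (-6*⅒)/3 = -9 + (⅓)*(-⅗) = -9 - ⅕ = -46/5 ≈ -9.2000)
O(y, a) = (1 + y)/(-46/5 + a) (O(y, a) = (y + 1)/(a - 46/5) = (1 + y)/(-46/5 + a))
O(12, -1 - 1*(-3)) - 117*9 = 5*(1 + 12)/(-46 + 5*(-1 - 1*(-3))) - 117*9 = 5*13/(-46 + 5*(-1 + 3)) - 1053 = 5*13/(-46 + 5*2) - 1053 = 5*13/(-46 + 10) - 1053 = 5*13/(-36) - 1053 = 5*(-1/36)*13 - 1053 = -65/36 - 1053 = -37973/36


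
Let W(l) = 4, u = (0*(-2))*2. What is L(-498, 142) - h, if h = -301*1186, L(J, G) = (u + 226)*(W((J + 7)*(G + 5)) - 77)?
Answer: 340488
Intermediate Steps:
u = 0 (u = 0*2 = 0)
L(J, G) = -16498 (L(J, G) = (0 + 226)*(4 - 77) = 226*(-73) = -16498)
h = -356986
L(-498, 142) - h = -16498 - 1*(-356986) = -16498 + 356986 = 340488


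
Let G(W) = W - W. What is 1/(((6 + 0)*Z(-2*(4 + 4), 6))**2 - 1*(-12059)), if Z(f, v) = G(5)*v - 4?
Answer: 1/12635 ≈ 7.9145e-5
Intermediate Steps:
G(W) = 0
Z(f, v) = -4 (Z(f, v) = 0*v - 4 = 0 - 4 = -4)
1/(((6 + 0)*Z(-2*(4 + 4), 6))**2 - 1*(-12059)) = 1/(((6 + 0)*(-4))**2 - 1*(-12059)) = 1/((6*(-4))**2 + 12059) = 1/((-24)**2 + 12059) = 1/(576 + 12059) = 1/12635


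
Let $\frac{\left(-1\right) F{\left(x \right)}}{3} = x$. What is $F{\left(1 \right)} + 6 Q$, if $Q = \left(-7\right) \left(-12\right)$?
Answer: $501$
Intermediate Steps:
$F{\left(x \right)} = - 3 x$
$Q = 84$
$F{\left(1 \right)} + 6 Q = \left(-3\right) 1 + 6 \cdot 84 = -3 + 504 = 501$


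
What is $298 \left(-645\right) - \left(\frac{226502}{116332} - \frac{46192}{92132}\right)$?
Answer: $- \frac{257512877455695}{1339737478} \approx -1.9221 \cdot 10^{5}$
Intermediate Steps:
$298 \left(-645\right) - \left(\frac{226502}{116332} - \frac{46192}{92132}\right) = -192210 - \left(226502 \cdot \frac{1}{116332} - \frac{11548}{23033}\right) = -192210 - \left(\frac{113251}{58166} - \frac{11548}{23033}\right) = -192210 - \frac{1936809315}{1339737478} = - \frac{257512877455695}{1339737478}$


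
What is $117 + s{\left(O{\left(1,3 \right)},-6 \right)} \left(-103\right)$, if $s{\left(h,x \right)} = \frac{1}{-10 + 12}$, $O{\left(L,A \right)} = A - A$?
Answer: $\frac{131}{2} \approx 65.5$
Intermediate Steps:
$O{\left(L,A \right)} = 0$
$s{\left(h,x \right)} = \frac{1}{2}$
$117 + s{\left(O{\left(1,3 \right)},-6 \right)} \left(-103\right) = 117 + \frac{1}{2} \left(-103\right) = 117 - \frac{103}{2} = \frac{131}{2}$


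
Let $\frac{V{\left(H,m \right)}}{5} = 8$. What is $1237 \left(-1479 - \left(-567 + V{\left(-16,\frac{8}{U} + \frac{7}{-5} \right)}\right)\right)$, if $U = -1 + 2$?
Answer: $-1177624$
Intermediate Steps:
$U = 1$
$V{\left(H,m \right)} = 40$ ($V{\left(H,m \right)} = 5 \cdot 8 = 40$)
$1237 \left(-1479 - \left(-567 + V{\left(-16,\frac{8}{U} + \frac{7}{-5} \right)}\right)\right) = 1237 \left(-1479 + \left(567 - 40\right)\right) = 1237 \left(-1479 + 527\right) = 1237 \left(-952\right) = -1177624$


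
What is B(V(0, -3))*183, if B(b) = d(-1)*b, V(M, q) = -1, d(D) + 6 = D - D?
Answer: 1098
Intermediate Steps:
d(D) = -6 (d(D) = -6 + (D - D) = -6 + 0 = -6)
B(b) = -6*b
B(V(0, -3))*183 = -6*(-1)*183 = 6*183 = 1098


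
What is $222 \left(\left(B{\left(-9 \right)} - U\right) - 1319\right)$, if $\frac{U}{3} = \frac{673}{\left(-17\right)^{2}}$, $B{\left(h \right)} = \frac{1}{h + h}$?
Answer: $- \frac{255228553}{867} \approx -2.9438 \cdot 10^{5}$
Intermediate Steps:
$B{\left(h \right)} = \frac{1}{2 h}$
$U = \frac{2019}{289}$ ($U = 3 \frac{673}{\left(-17\right)^{2}} = 3 \cdot \frac{673}{289} = \frac{2019}{289} \approx 6.9862$)
$222 \left(\left(B{\left(-9 \right)} - U\right) - 1319\right) = 222 \left(\left(\frac{1}{2 \left(-9\right)} - \frac{2019}{289}\right) - 1319\right) = 222 \left(\left(\frac{1}{2} \left(- \frac{1}{9}\right) - \frac{2019}{289}\right) - 1319\right) = 222 \left(\left(- \frac{1}{18} - \frac{2019}{289}\right) - 1319\right) = 222 \left(- \frac{36631}{5202} - 1319\right) = 222 \left(- \frac{6898069}{5202}\right) = - \frac{255228553}{867}$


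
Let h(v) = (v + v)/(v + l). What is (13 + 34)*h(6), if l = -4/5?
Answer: 1410/13 ≈ 108.46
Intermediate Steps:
l = -⅘ (l = -4*⅕ = -⅘ ≈ -0.80000)
h(v) = 2*v/(-⅘ + v) (h(v) = (v + v)/(v - ⅘) = (2*v)/(-⅘ + v) = 2*v/(-⅘ + v))
(13 + 34)*h(6) = (13 + 34)*(10*6/(-4 + 5*6)) = 47*(10*6/(-4 + 30)) = 47*(10*6/26) = 47*(10*6*(1/26)) = 47*(30/13) = 1410/13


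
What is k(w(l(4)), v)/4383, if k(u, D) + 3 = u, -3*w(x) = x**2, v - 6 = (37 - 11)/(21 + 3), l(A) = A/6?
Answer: -85/118341 ≈ -0.00071826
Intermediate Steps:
l(A) = A/6 (l(A) = A*(1/6) = A/6)
v = 85/12 (v = 6 + (37 - 11)/(21 + 3) = 6 + 26/24 = 6 + 26*(1/24) = 6 + 13/12 = 85/12 ≈ 7.0833)
w(x) = -x**2/3
k(u, D) = -3 + u
k(w(l(4)), v)/4383 = (-3 - ((1/6)*4)**2/3)/4383 = (-3 - (2/3)**2/3)*(1/4383) = (-3 - 1/3*4/9)*(1/4383) = (-3 - 4/27)*(1/4383) = -85/27*1/4383 = -85/118341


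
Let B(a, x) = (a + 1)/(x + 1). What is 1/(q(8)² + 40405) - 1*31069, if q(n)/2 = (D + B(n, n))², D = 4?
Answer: -1333015444/42905 ≈ -31069.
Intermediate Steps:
B(a, x) = (1 + a)/(1 + x)
q(n) = 50 (q(n) = 2*(4 + (1 + n)/(1 + n))² = 2*(4 + 1)² = 2*5² = 2*25 = 50)
1/(q(8)² + 40405) - 1*31069 = 1/(50² + 40405) - 1*31069 = 1/(2500 + 40405) - 31069 = 1/42905 - 31069 = -1333015444/42905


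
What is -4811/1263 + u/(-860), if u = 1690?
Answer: -627193/108618 ≈ -5.7743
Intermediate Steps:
-4811/1263 + u/(-860) = -4811/1263 + 1690/(-860) = -4811*1/1263 + 1690*(-1/860) = -4811/1263 - 169/86 = -627193/108618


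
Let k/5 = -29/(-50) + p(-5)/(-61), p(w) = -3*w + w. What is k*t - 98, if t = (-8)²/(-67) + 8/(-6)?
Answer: -419984/4087 ≈ -102.76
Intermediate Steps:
t = -460/201 (t = 64*(-1/67) + 8*(-⅙) = -64/67 - 4/3 = -460/201 ≈ -2.2886)
p(w) = -2*w
k = 1269/610 (k = 5*(-29/(-50) - 2*(-5)/(-61)) = 5*(-29*(-1/50) + 10*(-1/61)) = 5*(29/50 - 10/61) = 5*(1269/3050) = 1269/610 ≈ 2.0803)
k*t - 98 = (1269/610)*(-460/201) - 98 = -19458/4087 - 98 = -419984/4087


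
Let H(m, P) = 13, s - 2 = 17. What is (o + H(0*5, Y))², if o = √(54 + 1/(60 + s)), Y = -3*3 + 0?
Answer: (1027 + √337093)²/6241 ≈ 414.10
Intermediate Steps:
Y = -9 (Y = -9 + 0 = -9)
s = 19 (s = 2 + 17 = 19)
o = √337093/79 (o = √(54 + 1/(60 + 19)) = √(54 + 1/79) = √(4267/79) = √337093/79 ≈ 7.3493)
(o + H(0*5, Y))² = (√337093/79 + 13)² = (13 + √337093/79)²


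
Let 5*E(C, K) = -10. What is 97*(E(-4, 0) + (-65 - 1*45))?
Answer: -10864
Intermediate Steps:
E(C, K) = -2 (E(C, K) = (1/5)*(-10) = -2)
97*(E(-4, 0) + (-65 - 1*45)) = 97*(-2 + (-65 - 1*45)) = 97*(-2 + (-65 - 45)) = 97*(-2 - 110) = 97*(-112) = -10864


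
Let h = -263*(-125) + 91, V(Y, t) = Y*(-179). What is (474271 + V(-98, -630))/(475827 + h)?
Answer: 491813/508793 ≈ 0.96663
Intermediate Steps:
V(Y, t) = -179*Y
h = 32966 (h = 32875 + 91 = 32966)
(474271 + V(-98, -630))/(475827 + h) = (474271 - 179*(-98))/(475827 + 32966) = (474271 + 17542)/508793 = 491813*(1/508793) = 491813/508793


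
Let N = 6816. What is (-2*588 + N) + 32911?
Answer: 38551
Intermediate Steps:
(-2*588 + N) + 32911 = (-2*588 + 6816) + 32911 = (-1176 + 6816) + 32911 = 5640 + 32911 = 38551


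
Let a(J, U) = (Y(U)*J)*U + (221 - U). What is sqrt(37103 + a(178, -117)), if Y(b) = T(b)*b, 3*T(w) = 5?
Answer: sqrt(4098511) ≈ 2024.5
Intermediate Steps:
T(w) = 5/3 (T(w) = (1/3)*5 = 5/3)
Y(b) = 5*b/3
a(J, U) = 221 - U + 5*J*U**2/3 (a(J, U) = ((5*U/3)*J)*U + (221 - U) = (5*J*U/3)*U + (221 - U) = 5*J*U**2/3 + (221 - U) = 221 - U + 5*J*U**2/3)
sqrt(37103 + a(178, -117)) = sqrt(37103 + (221 - 1*(-117) + (5/3)*178*(-117)**2)) = sqrt(37103 + (221 + 117 + (5/3)*178*13689)) = sqrt(37103 + (221 + 117 + 4061070)) = sqrt(37103 + 4061408) = sqrt(4098511)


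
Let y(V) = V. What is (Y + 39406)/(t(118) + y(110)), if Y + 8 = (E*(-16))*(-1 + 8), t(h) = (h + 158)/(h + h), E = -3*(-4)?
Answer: 2245186/6559 ≈ 342.31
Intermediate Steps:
E = 12
t(h) = (158 + h)/(2*h) (t(h) = (158 + h)/((2*h)) = (158 + h)*(1/(2*h)) = (158 + h)/(2*h))
Y = -1352 (Y = -8 + (12*(-16))*(-1 + 8) = -8 - 192*7 = -8 - 1344 = -1352)
(Y + 39406)/(t(118) + y(110)) = (-1352 + 39406)/((1/2)*(158 + 118)/118 + 110) = 38054/((1/2)*(1/118)*276 + 110) = 38054/(69/59 + 110) = 38054/(6559/59) = 38054*(59/6559) = 2245186/6559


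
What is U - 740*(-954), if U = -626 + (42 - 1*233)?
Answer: 705143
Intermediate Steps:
U = -817 (U = -626 + (42 - 233) = -626 - 191 = -817)
U - 740*(-954) = -817 - 740*(-954) = -817 + 705960 = 705143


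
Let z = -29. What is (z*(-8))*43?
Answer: 9976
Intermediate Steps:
(z*(-8))*43 = -29*(-8)*43 = 232*43 = 9976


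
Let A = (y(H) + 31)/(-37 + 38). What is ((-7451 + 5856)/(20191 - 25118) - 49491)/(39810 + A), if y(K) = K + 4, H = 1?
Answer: -121920281/98160621 ≈ -1.2420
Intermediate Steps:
y(K) = 4 + K
A = 36 (A = ((4 + 1) + 31)/(-37 + 38) = (5 + 31)/1 = 1*36 = 36)
((-7451 + 5856)/(20191 - 25118) - 49491)/(39810 + A) = ((-7451 + 5856)/(20191 - 25118) - 49491)/(39810 + 36) = (-1595/(-4927) - 49491)/39846 = (-1595*(-1/4927) - 49491)*(1/39846) = (1595/4927 - 49491)*(1/39846) = -243840562/4927*1/39846 = -121920281/98160621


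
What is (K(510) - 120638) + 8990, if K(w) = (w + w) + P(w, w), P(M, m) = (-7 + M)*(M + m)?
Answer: 402432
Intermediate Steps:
K(w) = -12*w + 2*w² (K(w) = (w + w) + (w² - 7*w - 7*w + w*w) = 2*w + (w² - 7*w - 7*w + w²) = 2*w + (-14*w + 2*w²) = -12*w + 2*w²)
(K(510) - 120638) + 8990 = (2*510*(-6 + 510) - 120638) + 8990 = (2*510*504 - 120638) + 8990 = (514080 - 120638) + 8990 = 393442 + 8990 = 402432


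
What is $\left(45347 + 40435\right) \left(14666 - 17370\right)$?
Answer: $-231954528$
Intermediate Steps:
$\left(45347 + 40435\right) \left(14666 - 17370\right) = 85782 \left(-2704\right) = -231954528$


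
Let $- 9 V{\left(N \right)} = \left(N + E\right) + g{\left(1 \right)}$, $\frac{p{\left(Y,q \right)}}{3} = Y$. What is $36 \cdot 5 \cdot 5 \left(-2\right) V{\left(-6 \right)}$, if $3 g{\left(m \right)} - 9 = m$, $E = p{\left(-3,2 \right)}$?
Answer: $- \frac{7000}{3} \approx -2333.3$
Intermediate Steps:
$p{\left(Y,q \right)} = 3 Y$
$E = -9$ ($E = 3 \left(-3\right) = -9$)
$g{\left(m \right)} = 3 + \frac{m}{3}$
$V{\left(N \right)} = \frac{17}{27} - \frac{N}{9}$ ($V{\left(N \right)} = - \frac{\left(N - 9\right) + \left(3 + \frac{1}{3} \cdot 1\right)}{9} = - \frac{\left(-9 + N\right) + \left(3 + \frac{1}{3}\right)}{9} = - \frac{\left(-9 + N\right) + \frac{10}{3}}{9} = - \frac{- \frac{17}{3} + N}{9} = \frac{17}{27} - \frac{N}{9}$)
$36 \cdot 5 \cdot 5 \left(-2\right) V{\left(-6 \right)} = 36 \cdot 5 \cdot 5 \left(-2\right) \left(\frac{17}{27} - - \frac{2}{3}\right) = 36 \cdot 25 \left(-2\right) \left(\frac{17}{27} + \frac{2}{3}\right) = 36 \left(-50\right) \frac{35}{27} = \left(-1800\right) \frac{35}{27} = - \frac{7000}{3}$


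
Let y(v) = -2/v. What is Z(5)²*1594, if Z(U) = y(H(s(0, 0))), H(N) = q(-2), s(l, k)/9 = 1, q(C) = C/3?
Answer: 14346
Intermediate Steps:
q(C) = C/3 (q(C) = C*(⅓) = C/3)
s(l, k) = 9 (s(l, k) = 9*1 = 9)
H(N) = -⅔ (H(N) = (⅓)*(-2) = -⅔)
Z(U) = 3 (Z(U) = -2/(-⅔) = -2*(-3/2) = 3)
Z(5)²*1594 = 3²*1594 = 9*1594 = 14346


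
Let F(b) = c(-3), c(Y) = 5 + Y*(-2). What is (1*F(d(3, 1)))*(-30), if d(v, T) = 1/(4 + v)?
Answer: -330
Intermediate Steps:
c(Y) = 5 - 2*Y
F(b) = 11 (F(b) = 5 - 2*(-3) = 5 + 6 = 11)
(1*F(d(3, 1)))*(-30) = (1*11)*(-30) = 11*(-30) = -330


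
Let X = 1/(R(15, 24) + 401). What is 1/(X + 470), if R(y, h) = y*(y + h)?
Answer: 986/463421 ≈ 0.0021277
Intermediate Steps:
R(y, h) = y*(h + y)
X = 1/986 (X = 1/(15*(24 + 15) + 401) = 1/(15*39 + 401) = 1/(585 + 401) = 1/986 ≈ 0.0010142)
1/(X + 470) = 1/(1/986 + 470) = 1/(463421/986) = 986/463421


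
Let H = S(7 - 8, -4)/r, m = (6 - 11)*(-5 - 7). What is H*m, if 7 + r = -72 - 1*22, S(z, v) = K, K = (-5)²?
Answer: -1500/101 ≈ -14.851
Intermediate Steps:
K = 25
S(z, v) = 25
r = -101 (r = -7 + (-72 - 1*22) = -7 + (-72 - 22) = -7 - 94 = -101)
m = 60 (m = -5*(-12) = 60)
H = -25/101 (H = 25/(-101) = 25*(-1/101) = -25/101 ≈ -0.24752)
H*m = -25/101*60 = -1500/101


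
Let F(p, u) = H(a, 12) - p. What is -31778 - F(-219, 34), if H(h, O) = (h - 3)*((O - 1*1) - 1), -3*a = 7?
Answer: -95831/3 ≈ -31944.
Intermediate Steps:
a = -7/3 (a = -1/3*7 = -7/3 ≈ -2.3333)
H(h, O) = (-3 + h)*(-2 + O) (H(h, O) = (-3 + h)*((O - 1) - 1) = (-3 + h)*((-1 + O) - 1) = (-3 + h)*(-2 + O))
F(p, u) = -160/3 - p (F(p, u) = (6 - 3*12 - 2*(-7/3) + 12*(-7/3)) - p = (6 - 36 + 14/3 - 28) - p = -160/3 - p)
-31778 - F(-219, 34) = -31778 - (-160/3 - 1*(-219)) = -31778 - (-160/3 + 219) = -31778 - 1*497/3 = -31778 - 497/3 = -95831/3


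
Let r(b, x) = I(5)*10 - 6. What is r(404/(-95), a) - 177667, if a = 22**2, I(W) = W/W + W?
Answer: -177613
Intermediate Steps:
I(W) = 1 + W
a = 484
r(b, x) = 54 (r(b, x) = (1 + 5)*10 - 6 = 6*10 - 6 = 60 - 6 = 54)
r(404/(-95), a) - 177667 = 54 - 177667 = -177613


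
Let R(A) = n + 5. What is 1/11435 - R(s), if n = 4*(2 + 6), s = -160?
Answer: -423094/11435 ≈ -37.000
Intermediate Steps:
n = 32 (n = 4*8 = 32)
R(A) = 37 (R(A) = 32 + 5 = 37)
1/11435 - R(s) = 1/11435 - 1*37 = 1/11435 - 37 = -423094/11435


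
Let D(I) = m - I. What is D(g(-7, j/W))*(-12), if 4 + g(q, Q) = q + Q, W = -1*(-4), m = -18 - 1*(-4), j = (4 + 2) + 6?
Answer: 72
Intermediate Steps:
j = 12 (j = 6 + 6 = 12)
m = -14 (m = -18 + 4 = -14)
W = 4
g(q, Q) = -4 + Q + q (g(q, Q) = -4 + (q + Q) = -4 + (Q + q) = -4 + Q + q)
D(I) = -14 - I
D(g(-7, j/W))*(-12) = (-14 - (-4 + 12/4 - 7))*(-12) = (-14 - (-4 + 12*(¼) - 7))*(-12) = (-14 - (-4 + 3 - 7))*(-12) = (-14 - 1*(-8))*(-12) = (-14 + 8)*(-12) = -6*(-12) = 72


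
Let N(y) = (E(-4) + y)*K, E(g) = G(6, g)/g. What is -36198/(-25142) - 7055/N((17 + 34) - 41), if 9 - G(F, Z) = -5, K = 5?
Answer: -2710775/12571 ≈ -215.64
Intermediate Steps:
G(F, Z) = 14 (G(F, Z) = 9 - 1*(-5) = 9 + 5 = 14)
E(g) = 14/g
N(y) = -35/2 + 5*y (N(y) = (14/(-4) + y)*5 = (14*(-¼) + y)*5 = (-7/2 + y)*5 = -35/2 + 5*y)
-36198/(-25142) - 7055/N((17 + 34) - 41) = -36198/(-25142) - 7055/(-35/2 + 5*((17 + 34) - 41)) = -36198*(-1/25142) - 7055/(-35/2 + 5*(51 - 41)) = 18099/12571 - 7055/(-35/2 + 5*10) = 18099/12571 - 7055/(-35/2 + 50) = 18099/12571 - 7055/65/2 = 18099/12571 - 7055*2/65 = 18099/12571 - 2822/13 = -2710775/12571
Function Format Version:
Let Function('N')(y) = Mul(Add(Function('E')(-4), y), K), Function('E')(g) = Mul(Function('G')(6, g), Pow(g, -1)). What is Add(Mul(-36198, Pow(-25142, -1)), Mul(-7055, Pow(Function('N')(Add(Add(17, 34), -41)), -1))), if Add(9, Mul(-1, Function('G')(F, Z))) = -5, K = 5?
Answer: Rational(-2710775, 12571) ≈ -215.64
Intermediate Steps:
Function('G')(F, Z) = 14 (Function('G')(F, Z) = Add(9, Mul(-1, -5)) = Add(9, 5) = 14)
Function('E')(g) = Mul(14, Pow(g, -1))
Function('N')(y) = Add(Rational(-35, 2), Mul(5, y)) (Function('N')(y) = Mul(Add(Mul(14, Pow(-4, -1)), y), 5) = Mul(Add(Mul(14, Rational(-1, 4)), y), 5) = Mul(Add(Rational(-7, 2), y), 5) = Add(Rational(-35, 2), Mul(5, y)))
Add(Mul(-36198, Pow(-25142, -1)), Mul(-7055, Pow(Function('N')(Add(Add(17, 34), -41)), -1))) = Add(Mul(-36198, Pow(-25142, -1)), Mul(-7055, Pow(Add(Rational(-35, 2), Mul(5, Add(Add(17, 34), -41))), -1))) = Add(Mul(-36198, Rational(-1, 25142)), Mul(-7055, Pow(Add(Rational(-35, 2), Mul(5, Add(51, -41))), -1))) = Add(Rational(18099, 12571), Mul(-7055, Pow(Add(Rational(-35, 2), Mul(5, 10)), -1))) = Add(Rational(18099, 12571), Mul(-7055, Pow(Add(Rational(-35, 2), 50), -1))) = Add(Rational(18099, 12571), Mul(-7055, Pow(Rational(65, 2), -1))) = Add(Rational(18099, 12571), Mul(-7055, Rational(2, 65))) = Add(Rational(18099, 12571), Rational(-2822, 13)) = Rational(-2710775, 12571)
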